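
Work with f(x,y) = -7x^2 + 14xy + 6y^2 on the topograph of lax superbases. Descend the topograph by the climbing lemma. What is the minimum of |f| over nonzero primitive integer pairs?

river: ρ → (6,10,-11)
river: ρ → (-11,12,5)
river: ρ → (5,18,-2)
river: ρ → (-2,18,5)
river: ρ → (5,12,-11)
river: ρ → (-11,10,6)
river: ρ → (6,14,-7)
river: ρ → (-7,14,6)
closes: descent 0, river 8
min |a| on river = 2

2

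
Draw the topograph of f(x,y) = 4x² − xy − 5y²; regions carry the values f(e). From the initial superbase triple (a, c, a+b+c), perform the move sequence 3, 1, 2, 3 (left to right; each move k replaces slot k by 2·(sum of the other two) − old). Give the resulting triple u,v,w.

start (4,-5,-2) = (f(1,0),f(0,1),f(1,1))
replace slot 3: 2·(4+(-5)) − (-2) = 0 → (4,-5,0)
replace slot 1: 2·((-5)+0) − 4 = -14 → (-14,-5,0)
replace slot 2: 2·((-14)+0) − (-5) = -23 → (-14,-23,0)
replace slot 3: 2·((-14)+(-23)) − 0 = -74 → (-14,-23,-74)

-14,-23,-74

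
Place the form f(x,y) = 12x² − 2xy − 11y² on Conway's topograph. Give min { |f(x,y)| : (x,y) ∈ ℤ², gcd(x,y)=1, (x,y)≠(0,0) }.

descent: ρ → (-11,2,12)  [lands on river]
river: ρ → (12,22,-1)
river: ρ → (-1,22,12)
river: ρ → (12,2,-11)
river: ρ → (-11,20,3)
river: ρ → (3,22,-4)
river: ρ → (-4,18,13)
river: ρ → (13,8,-9)
river: ρ → (-9,10,12)
river: ρ → (12,14,-7)
river: ρ → (-7,14,12)
river: ρ → (12,10,-9)
river: ρ → (-9,8,13)
river: ρ → (13,18,-4)
river: ρ → (-4,22,3)
river: ρ → (3,20,-11)
closes: descent 1, river 16
min |a| on river = 1

1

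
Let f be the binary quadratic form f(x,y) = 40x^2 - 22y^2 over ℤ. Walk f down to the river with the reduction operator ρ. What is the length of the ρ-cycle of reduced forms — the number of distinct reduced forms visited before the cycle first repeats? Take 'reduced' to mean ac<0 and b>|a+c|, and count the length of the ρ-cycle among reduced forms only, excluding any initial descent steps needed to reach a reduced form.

D = 3520, ⌊√D⌋ = 59
descent: ρ → (-22,44,18)  [lands on river]
river: ρ → (18,28,-38)
river: ρ → (-38,48,8)
river: ρ → (8,48,-38)
river: ρ → (-38,28,18)
river: ρ → (18,44,-22)
ρ-cycle length = 6 (tail of 1 descent step not counted)

6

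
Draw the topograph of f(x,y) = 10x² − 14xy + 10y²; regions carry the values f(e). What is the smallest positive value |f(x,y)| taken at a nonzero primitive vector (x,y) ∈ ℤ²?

translate: b→6 (≡-14 mod 20), so (10,-14,10)→(10,6,6)
flip: (10,6,6)→(6,-6,10)
translate: b→6 (≡-6 mod 12), so (6,-6,10)→(6,6,10)
reduced (well bottom): (6,6,10) with a≤c, −a<b≤a
well minimum = a = 6

6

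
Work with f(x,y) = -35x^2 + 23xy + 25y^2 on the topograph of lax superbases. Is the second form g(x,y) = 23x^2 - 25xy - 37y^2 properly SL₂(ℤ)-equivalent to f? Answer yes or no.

D₁ = 4029, D₂ = 4029
river cycle of f (length 18): (25, 27, -33), (-33, 39, 19), (19, 37, -35), (-35, 33, 21), (21, 51, -17), (-17, 51, 21), (21, 33, -35), (-35, 37, 19), (19, 39, -33), (-33, 27, 25), … (8 more)
river cycle of g (length 14): (-37, 25, 23), (23, 21, -39), (-39, 57, 5), (5, 63, -3), (-3, 63, 5), (5, 57, -39), (-39, 21, 23), (23, 25, -37), (-37, 49, 11), (11, 61, -7), … (4 more)
cycles differ ⇒ inequivalent

no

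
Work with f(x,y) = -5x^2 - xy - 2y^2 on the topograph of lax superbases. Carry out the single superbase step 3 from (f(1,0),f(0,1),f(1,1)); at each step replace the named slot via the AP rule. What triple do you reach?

start (-5,-2,-8) = (f(1,0),f(0,1),f(1,1))
replace slot 3: 2·((-5)+(-2)) − (-8) = -6 → (-5,-2,-6)

-5,-2,-6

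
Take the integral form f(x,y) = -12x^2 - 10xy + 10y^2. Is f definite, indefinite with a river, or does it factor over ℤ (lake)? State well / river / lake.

D = b²−4ac = (-10)² − 4·(-12)·10 = 580
D > 0 non-square ⇒ indefinite ⇒ periodic river

river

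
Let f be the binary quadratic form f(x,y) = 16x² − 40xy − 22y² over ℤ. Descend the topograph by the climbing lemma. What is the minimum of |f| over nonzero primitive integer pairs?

descent: ρ → (-22,40,16)  [lands on river]
river: ρ → (16,24,-38)
river: ρ → (-38,52,2)
river: ρ → (2,52,-38)
river: ρ → (-38,24,16)
river: ρ → (16,40,-22)
river: ρ → (-22,48,8)
river: ρ → (8,48,-22)
closes: descent 1, river 8
min |a| on river = 2

2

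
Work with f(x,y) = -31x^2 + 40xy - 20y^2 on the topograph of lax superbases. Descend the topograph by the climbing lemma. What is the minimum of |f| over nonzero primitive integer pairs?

translate: b→22 (≡-40 mod 62), so (31,-40,20)→(31,22,11)
flip: (31,22,11)→(11,-22,31)
translate: b→0 (≡-22 mod 22), so (11,-22,31)→(11,0,20)
reduced (well bottom): (11,0,20) with a≤c, −a<b≤a
well minimum |f| = |-11| = 11 (negative-definite)

11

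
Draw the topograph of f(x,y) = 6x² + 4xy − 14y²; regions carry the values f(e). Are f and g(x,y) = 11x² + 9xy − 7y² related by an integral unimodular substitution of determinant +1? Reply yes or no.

D₁ = 352, D₂ = 389
discriminants differ ⇒ not SL₂(ℤ)-equivalent

no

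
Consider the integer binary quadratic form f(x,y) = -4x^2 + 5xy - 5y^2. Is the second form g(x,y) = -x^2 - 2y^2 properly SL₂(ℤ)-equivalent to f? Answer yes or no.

D₁ = -55, D₂ = -8
discriminants differ ⇒ not SL₂(ℤ)-equivalent

no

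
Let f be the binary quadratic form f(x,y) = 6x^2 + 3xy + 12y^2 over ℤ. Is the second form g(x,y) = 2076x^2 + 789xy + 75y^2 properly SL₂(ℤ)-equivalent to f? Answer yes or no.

D₁ = -279, D₂ = -279
f: reduced (well bottom): (6,3,12) with a≤c, −a<b≤a
g: flip: (2076,789,75)→(75,-789,2076)
g: translate: b→-39 (≡-789 mod 150), so (75,-789,2076)→(75,-39,6)
g: flip: (75,-39,6)→(6,39,75)
g: translate: b→3 (≡39 mod 12), so (6,39,75)→(6,3,12)
g: reduced (well bottom): (6,3,12) with a≤c, −a<b≤a
reduced forms (6, 3, 12) vs (6, 3, 12) ⇒ equivalent

yes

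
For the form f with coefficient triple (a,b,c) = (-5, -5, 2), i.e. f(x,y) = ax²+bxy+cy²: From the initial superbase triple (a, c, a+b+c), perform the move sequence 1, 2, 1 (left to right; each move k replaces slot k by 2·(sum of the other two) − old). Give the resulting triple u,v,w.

start (-5,2,-8) = (f(1,0),f(0,1),f(1,1))
replace slot 1: 2·(2+(-8)) − (-5) = -7 → (-7,2,-8)
replace slot 2: 2·((-7)+(-8)) − 2 = -32 → (-7,-32,-8)
replace slot 1: 2·((-32)+(-8)) − (-7) = -73 → (-73,-32,-8)

-73,-32,-8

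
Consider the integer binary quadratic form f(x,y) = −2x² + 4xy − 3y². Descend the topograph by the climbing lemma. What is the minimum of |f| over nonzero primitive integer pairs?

translate: b→0 (≡-4 mod 4), so (2,-4,3)→(2,0,1)
flip: (2,0,1)→(1,0,2)
reduced (well bottom): (1,0,2) with a≤c, −a<b≤a
well minimum |f| = |-1| = 1 (negative-definite)

1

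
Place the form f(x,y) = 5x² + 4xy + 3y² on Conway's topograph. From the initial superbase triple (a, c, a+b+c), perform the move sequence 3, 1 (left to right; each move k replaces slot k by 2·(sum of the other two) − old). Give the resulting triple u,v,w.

start (5,3,12) = (f(1,0),f(0,1),f(1,1))
replace slot 3: 2·(5+3) − 12 = 4 → (5,3,4)
replace slot 1: 2·(3+4) − 5 = 9 → (9,3,4)

9,3,4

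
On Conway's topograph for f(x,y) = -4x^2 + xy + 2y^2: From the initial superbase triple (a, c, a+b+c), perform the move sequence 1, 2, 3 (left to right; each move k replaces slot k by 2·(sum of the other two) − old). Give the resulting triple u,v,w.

start (-4,2,-1) = (f(1,0),f(0,1),f(1,1))
replace slot 1: 2·(2+(-1)) − (-4) = 6 → (6,2,-1)
replace slot 2: 2·(6+(-1)) − 2 = 8 → (6,8,-1)
replace slot 3: 2·(6+8) − (-1) = 29 → (6,8,29)

6,8,29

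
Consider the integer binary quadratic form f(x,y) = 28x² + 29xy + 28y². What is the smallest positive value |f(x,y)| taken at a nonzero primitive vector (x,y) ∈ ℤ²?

translate: b→-27 (≡29 mod 56), so (28,29,28)→(28,-27,27)
flip: (28,-27,27)→(27,27,28)
reduced (well bottom): (27,27,28) with a≤c, −a<b≤a
well minimum = a = 27

27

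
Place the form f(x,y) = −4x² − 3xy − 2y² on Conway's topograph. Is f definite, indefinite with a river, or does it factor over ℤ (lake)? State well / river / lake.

D = b²−4ac = (-3)² − 4·(-4)·(-2) = -23
D < 0 ⇒ definite ⇒ every region one sign ⇒ single well

well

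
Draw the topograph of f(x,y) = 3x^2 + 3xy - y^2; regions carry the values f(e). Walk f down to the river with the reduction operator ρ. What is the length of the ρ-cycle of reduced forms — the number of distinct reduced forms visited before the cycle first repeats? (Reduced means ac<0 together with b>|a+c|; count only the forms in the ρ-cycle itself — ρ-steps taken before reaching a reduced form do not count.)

D = 21, ⌊√D⌋ = 4
river: ρ → (-1,3,3)
river: ρ → (3,3,-1)
ρ-cycle length = 2 (tail of 0 descent steps not counted)

2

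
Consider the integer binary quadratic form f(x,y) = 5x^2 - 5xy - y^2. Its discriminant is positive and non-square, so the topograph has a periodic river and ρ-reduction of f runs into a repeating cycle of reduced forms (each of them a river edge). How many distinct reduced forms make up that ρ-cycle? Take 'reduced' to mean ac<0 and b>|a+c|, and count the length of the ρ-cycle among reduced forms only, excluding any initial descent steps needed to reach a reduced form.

D = 45, ⌊√D⌋ = 6
descent: ρ → (-1,5,5)  [lands on river]
river: ρ → (5,5,-1)
ρ-cycle length = 2 (tail of 1 descent step not counted)

2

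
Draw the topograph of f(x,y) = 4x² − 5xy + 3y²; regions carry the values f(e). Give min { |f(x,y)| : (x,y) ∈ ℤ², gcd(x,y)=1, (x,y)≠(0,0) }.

translate: b→3 (≡-5 mod 8), so (4,-5,3)→(4,3,2)
flip: (4,3,2)→(2,-3,4)
translate: b→1 (≡-3 mod 4), so (2,-3,4)→(2,1,3)
reduced (well bottom): (2,1,3) with a≤c, −a<b≤a
well minimum = a = 2

2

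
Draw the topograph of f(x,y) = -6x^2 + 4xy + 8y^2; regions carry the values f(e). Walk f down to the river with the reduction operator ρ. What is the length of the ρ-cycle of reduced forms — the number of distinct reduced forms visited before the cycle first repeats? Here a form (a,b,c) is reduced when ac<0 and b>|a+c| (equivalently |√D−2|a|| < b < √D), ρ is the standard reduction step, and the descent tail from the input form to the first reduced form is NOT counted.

D = 208, ⌊√D⌋ = 14
river: ρ → (8,12,-2)
river: ρ → (-2,12,8)
river: ρ → (8,4,-6)
river: ρ → (-6,8,6)
river: ρ → (6,4,-8)
river: ρ → (-8,12,2)
river: ρ → (2,12,-8)
river: ρ → (-8,4,6)
river: ρ → (6,8,-6)
river: ρ → (-6,4,8)
ρ-cycle length = 10 (tail of 0 descent steps not counted)

10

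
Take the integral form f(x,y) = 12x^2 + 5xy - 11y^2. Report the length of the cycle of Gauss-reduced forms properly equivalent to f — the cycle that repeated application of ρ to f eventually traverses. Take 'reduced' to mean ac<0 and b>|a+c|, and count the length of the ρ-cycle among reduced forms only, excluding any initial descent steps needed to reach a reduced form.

D = 553, ⌊√D⌋ = 23
river: ρ → (-11,17,6)
river: ρ → (6,19,-8)
river: ρ → (-8,13,12)
river: ρ → (12,11,-9)
river: ρ → (-9,7,14)
river: ρ → (14,21,-2)
river: ρ → (-2,23,3)
river: ρ → (3,19,-16)
river: ρ → (-16,13,6)
river: ρ → (6,23,-1)
river: ρ → (-1,23,6)
river: ρ → (6,13,-16)
river: ρ → (-16,19,3)
river: ρ → (3,23,-2)
river: ρ → (-2,21,14)
river: ρ → (14,7,-9)
river: ρ → (-9,11,12)
river: ρ → (12,13,-8)
river: ρ → (-8,19,6)
river: ρ → (6,17,-11)
river: ρ → (-11,5,12)
river: ρ → (12,19,-4)
river: ρ → (-4,21,7)
river: ρ → (7,21,-4)
river: ρ → (-4,19,12)
river: ρ → (12,5,-11)
ρ-cycle length = 26 (tail of 0 descent steps not counted)

26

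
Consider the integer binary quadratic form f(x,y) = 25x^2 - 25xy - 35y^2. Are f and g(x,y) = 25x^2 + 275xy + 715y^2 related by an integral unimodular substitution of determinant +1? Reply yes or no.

D₁ = 4125, D₂ = 4125
river cycle of f (length 4): (-35, 25, 25), (25, 25, -35), (-35, 45, 15), (15, 45, -35)
river cycle of g (length 4): (25, 25, -35), (-35, 45, 15), (15, 45, -35), (-35, 25, 25)
cycles coincide ⇒ equivalent

yes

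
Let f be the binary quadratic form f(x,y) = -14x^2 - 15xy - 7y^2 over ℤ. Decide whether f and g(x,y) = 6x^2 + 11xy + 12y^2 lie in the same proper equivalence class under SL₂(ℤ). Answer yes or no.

D₁ = -167, D₂ = -167
f is negative-definite; reduce −f:
−f: translate: b→-13 (≡15 mod 28), so (14,15,7)→(14,-13,6)
−f: flip: (14,-13,6)→(6,13,14)
−f: translate: b→1 (≡13 mod 12), so (6,13,14)→(6,1,7)
−f: reduced (well bottom): (6,1,7) with a≤c, −a<b≤a
flip sign back: reduced form of f is (-6,-1,-7)
g: translate: b→-1 (≡11 mod 12), so (6,11,12)→(6,-1,7)
g: reduced (well bottom): (6,-1,7) with a≤c, −a<b≤a
reduced forms (-6, -1, -7) vs (6, -1, 7) ⇒ inequivalent

no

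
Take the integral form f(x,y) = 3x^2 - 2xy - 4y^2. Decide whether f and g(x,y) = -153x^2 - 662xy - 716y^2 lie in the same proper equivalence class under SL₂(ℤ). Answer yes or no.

D₁ = 52, D₂ = 52
river cycle of f (length 10): (-4, 2, 3), (3, 4, -3), (-3, 2, 4), (4, 6, -1), (-1, 6, 4), (4, 2, -3), (-3, 4, 3), (3, 2, -4), (-4, 6, 1), (1, 6, -4)
river cycle of g (length 10): (-4, 2, 3), (3, 4, -3), (-3, 2, 4), (4, 6, -1), (-1, 6, 4), (4, 2, -3), (-3, 4, 3), (3, 2, -4), (-4, 6, 1), (1, 6, -4)
cycles coincide ⇒ equivalent

yes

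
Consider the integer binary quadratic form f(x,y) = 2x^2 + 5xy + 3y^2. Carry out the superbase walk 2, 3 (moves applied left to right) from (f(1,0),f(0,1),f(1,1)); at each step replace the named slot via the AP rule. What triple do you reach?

start (2,3,10) = (f(1,0),f(0,1),f(1,1))
replace slot 2: 2·(2+10) − 3 = 21 → (2,21,10)
replace slot 3: 2·(2+21) − 10 = 36 → (2,21,36)

2,21,36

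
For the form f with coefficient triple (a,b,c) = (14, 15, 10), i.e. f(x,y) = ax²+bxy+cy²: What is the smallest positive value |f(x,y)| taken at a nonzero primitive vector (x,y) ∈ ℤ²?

translate: b→-13 (≡15 mod 28), so (14,15,10)→(14,-13,9)
flip: (14,-13,9)→(9,13,14)
translate: b→-5 (≡13 mod 18), so (9,13,14)→(9,-5,10)
reduced (well bottom): (9,-5,10) with a≤c, −a<b≤a
well minimum = a = 9

9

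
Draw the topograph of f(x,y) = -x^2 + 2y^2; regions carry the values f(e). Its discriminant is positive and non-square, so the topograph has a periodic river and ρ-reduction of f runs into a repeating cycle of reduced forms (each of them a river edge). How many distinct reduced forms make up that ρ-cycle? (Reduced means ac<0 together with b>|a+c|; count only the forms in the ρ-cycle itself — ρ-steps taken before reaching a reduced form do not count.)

D = 8, ⌊√D⌋ = 2
descent: ρ → (2,0,-1)
descent: ρ → (-1,2,1)  [lands on river]
river: ρ → (1,2,-1)
ρ-cycle length = 2 (tail of 2 descent steps not counted)

2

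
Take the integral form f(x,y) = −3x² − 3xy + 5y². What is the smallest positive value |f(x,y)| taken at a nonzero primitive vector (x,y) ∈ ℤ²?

descent: ρ → (5,3,-3)  [lands on river]
river: ρ → (-3,3,5)
river: ρ → (5,7,-1)
river: ρ → (-1,7,5)
closes: descent 1, river 4
min |a| on river = 1

1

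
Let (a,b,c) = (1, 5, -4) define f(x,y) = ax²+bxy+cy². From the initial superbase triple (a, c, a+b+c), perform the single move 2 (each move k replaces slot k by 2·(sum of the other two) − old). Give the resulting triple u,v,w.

start (1,-4,2) = (f(1,0),f(0,1),f(1,1))
replace slot 2: 2·(1+2) − (-4) = 10 → (1,10,2)

1,10,2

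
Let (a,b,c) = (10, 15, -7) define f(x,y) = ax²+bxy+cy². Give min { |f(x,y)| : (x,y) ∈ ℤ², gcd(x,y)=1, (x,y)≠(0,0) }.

river: ρ → (-7,13,12)
river: ρ → (12,11,-8)
river: ρ → (-8,21,2)
river: ρ → (2,19,-18)
river: ρ → (-18,17,3)
river: ρ → (3,19,-12)
river: ρ → (-12,5,10)
river: ρ → (10,15,-7)
closes: descent 0, river 8
min |a| on river = 2

2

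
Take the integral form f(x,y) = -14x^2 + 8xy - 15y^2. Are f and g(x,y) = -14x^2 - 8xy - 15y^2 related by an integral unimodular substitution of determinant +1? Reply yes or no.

D₁ = -776, D₂ = -776
f is negative-definite; reduce −f:
−f: reduced (well bottom): (14,-8,15) with a≤c, −a<b≤a
flip sign back: reduced form of f is (-14,8,-15)
g is negative-definite; reduce −g:
−g: reduced (well bottom): (14,8,15) with a≤c, −a<b≤a
flip sign back: reduced form of g is (-14,-8,-15)
reduced forms (-14, 8, -15) vs (-14, -8, -15) ⇒ inequivalent

no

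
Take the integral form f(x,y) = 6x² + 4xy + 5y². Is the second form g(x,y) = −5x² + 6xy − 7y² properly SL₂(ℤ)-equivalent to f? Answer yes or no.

D₁ = -104, D₂ = -104
f: flip: (6,4,5)→(5,-4,6)
f: reduced (well bottom): (5,-4,6) with a≤c, −a<b≤a
g is negative-definite; reduce −g:
−g: translate: b→4 (≡-6 mod 10), so (5,-6,7)→(5,4,6)
−g: reduced (well bottom): (5,4,6) with a≤c, −a<b≤a
flip sign back: reduced form of g is (-5,-4,-6)
reduced forms (5, -4, 6) vs (-5, -4, -6) ⇒ inequivalent

no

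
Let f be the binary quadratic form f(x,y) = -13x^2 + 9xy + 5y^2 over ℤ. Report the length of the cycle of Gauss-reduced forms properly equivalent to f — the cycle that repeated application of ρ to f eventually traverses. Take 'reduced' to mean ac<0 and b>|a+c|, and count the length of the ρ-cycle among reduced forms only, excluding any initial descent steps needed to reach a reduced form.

D = 341, ⌊√D⌋ = 18
river: ρ → (5,11,-11)
river: ρ → (-11,11,5)
river: ρ → (5,9,-13)
river: ρ → (-13,17,1)
river: ρ → (1,17,-13)
river: ρ → (-13,9,5)
ρ-cycle length = 6 (tail of 0 descent steps not counted)

6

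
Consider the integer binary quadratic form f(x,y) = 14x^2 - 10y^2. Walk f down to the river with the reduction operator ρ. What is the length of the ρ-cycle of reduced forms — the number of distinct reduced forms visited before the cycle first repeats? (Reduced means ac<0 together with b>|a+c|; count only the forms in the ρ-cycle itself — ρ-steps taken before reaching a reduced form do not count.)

D = 560, ⌊√D⌋ = 23
descent: ρ → (-10,20,4)  [lands on river]
river: ρ → (4,20,-10)
ρ-cycle length = 2 (tail of 1 descent step not counted)

2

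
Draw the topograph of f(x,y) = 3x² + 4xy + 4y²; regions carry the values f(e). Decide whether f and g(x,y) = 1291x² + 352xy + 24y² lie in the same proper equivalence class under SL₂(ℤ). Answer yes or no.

D₁ = -32, D₂ = -32
f: translate: b→-2 (≡4 mod 6), so (3,4,4)→(3,-2,3)
f: flip: (3,-2,3)→(3,2,3)
f: reduced (well bottom): (3,2,3) with a≤c, −a<b≤a
g: flip: (1291,352,24)→(24,-352,1291)
g: translate: b→-16 (≡-352 mod 48), so (24,-352,1291)→(24,-16,3)
g: flip: (24,-16,3)→(3,16,24)
g: translate: b→-2 (≡16 mod 6), so (3,16,24)→(3,-2,3)
g: flip: (3,-2,3)→(3,2,3)
g: reduced (well bottom): (3,2,3) with a≤c, −a<b≤a
reduced forms (3, 2, 3) vs (3, 2, 3) ⇒ equivalent

yes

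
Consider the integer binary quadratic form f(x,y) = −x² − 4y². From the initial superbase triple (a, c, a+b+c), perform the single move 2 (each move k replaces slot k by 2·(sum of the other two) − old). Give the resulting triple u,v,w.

start (-1,-4,-5) = (f(1,0),f(0,1),f(1,1))
replace slot 2: 2·((-1)+(-5)) − (-4) = -8 → (-1,-8,-5)

-1,-8,-5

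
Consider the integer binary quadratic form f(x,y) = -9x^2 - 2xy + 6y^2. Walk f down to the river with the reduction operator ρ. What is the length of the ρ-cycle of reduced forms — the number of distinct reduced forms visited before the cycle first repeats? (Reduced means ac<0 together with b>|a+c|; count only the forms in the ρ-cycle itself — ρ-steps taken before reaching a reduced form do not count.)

D = 220, ⌊√D⌋ = 14
descent: ρ → (6,14,-1)  [lands on river]
river: ρ → (-1,14,6)
river: ρ → (6,10,-5)
river: ρ → (-5,10,6)
ρ-cycle length = 4 (tail of 1 descent step not counted)

4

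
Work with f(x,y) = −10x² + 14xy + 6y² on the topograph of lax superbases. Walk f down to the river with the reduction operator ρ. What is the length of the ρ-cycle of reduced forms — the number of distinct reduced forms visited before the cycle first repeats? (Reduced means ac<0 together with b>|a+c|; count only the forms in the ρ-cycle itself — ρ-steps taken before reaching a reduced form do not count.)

D = 436, ⌊√D⌋ = 20
river: ρ → (6,10,-14)
river: ρ → (-14,18,2)
river: ρ → (2,18,-14)
river: ρ → (-14,10,6)
river: ρ → (6,14,-10)
river: ρ → (-10,6,10)
river: ρ → (10,14,-6)
river: ρ → (-6,10,14)
river: ρ → (14,18,-2)
river: ρ → (-2,18,14)
river: ρ → (14,10,-6)
river: ρ → (-6,14,10)
river: ρ → (10,6,-10)
river: ρ → (-10,14,6)
ρ-cycle length = 14 (tail of 0 descent steps not counted)

14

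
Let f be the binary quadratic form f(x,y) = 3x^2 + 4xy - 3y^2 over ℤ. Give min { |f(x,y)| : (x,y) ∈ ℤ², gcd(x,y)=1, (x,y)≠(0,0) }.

river: ρ → (-3,2,4)
river: ρ → (4,6,-1)
river: ρ → (-1,6,4)
river: ρ → (4,2,-3)
river: ρ → (-3,4,3)
river: ρ → (3,2,-4)
river: ρ → (-4,6,1)
river: ρ → (1,6,-4)
river: ρ → (-4,2,3)
river: ρ → (3,4,-3)
closes: descent 0, river 10
min |a| on river = 1

1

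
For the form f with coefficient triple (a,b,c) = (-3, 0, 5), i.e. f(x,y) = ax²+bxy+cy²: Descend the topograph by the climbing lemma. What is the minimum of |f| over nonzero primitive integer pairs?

descent: ρ → (5,0,-3)
descent: ρ → (-3,6,2)  [lands on river]
river: ρ → (2,6,-3)
closes: descent 2, river 2
min |a| on river = 2

2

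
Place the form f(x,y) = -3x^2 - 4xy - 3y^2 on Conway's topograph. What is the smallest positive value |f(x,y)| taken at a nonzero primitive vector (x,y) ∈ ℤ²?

translate: b→-2 (≡4 mod 6), so (3,4,3)→(3,-2,2)
flip: (3,-2,2)→(2,2,3)
reduced (well bottom): (2,2,3) with a≤c, −a<b≤a
well minimum |f| = |-2| = 2 (negative-definite)

2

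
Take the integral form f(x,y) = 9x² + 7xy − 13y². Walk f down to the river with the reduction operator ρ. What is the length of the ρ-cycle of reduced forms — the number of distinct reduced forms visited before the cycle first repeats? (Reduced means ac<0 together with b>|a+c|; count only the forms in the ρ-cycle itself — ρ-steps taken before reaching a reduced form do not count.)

D = 517, ⌊√D⌋ = 22
river: ρ → (-13,19,3)
river: ρ → (3,17,-19)
river: ρ → (-19,21,1)
river: ρ → (1,21,-19)
river: ρ → (-19,17,3)
river: ρ → (3,19,-13)
river: ρ → (-13,7,9)
river: ρ → (9,11,-11)
river: ρ → (-11,11,9)
river: ρ → (9,7,-13)
ρ-cycle length = 10 (tail of 0 descent steps not counted)

10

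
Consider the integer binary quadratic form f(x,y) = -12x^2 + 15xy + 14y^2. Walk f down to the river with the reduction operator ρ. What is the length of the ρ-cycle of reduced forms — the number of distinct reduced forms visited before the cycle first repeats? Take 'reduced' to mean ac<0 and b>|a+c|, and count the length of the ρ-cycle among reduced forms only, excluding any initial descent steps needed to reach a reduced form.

D = 897, ⌊√D⌋ = 29
river: ρ → (14,13,-13)
river: ρ → (-13,13,14)
river: ρ → (14,15,-12)
river: ρ → (-12,9,17)
river: ρ → (17,25,-4)
river: ρ → (-4,23,23)
river: ρ → (23,23,-4)
river: ρ → (-4,25,17)
river: ρ → (17,9,-12)
river: ρ → (-12,15,14)
ρ-cycle length = 10 (tail of 0 descent steps not counted)

10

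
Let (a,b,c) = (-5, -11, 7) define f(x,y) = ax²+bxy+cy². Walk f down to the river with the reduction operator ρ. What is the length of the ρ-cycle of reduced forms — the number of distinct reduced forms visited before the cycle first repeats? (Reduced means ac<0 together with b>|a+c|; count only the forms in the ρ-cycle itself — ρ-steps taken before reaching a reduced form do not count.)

D = 261, ⌊√D⌋ = 16
descent: ρ → (7,11,-5)  [lands on river]
river: ρ → (-5,9,9)
river: ρ → (9,9,-5)
river: ρ → (-5,11,7)
river: ρ → (7,3,-9)
river: ρ → (-9,15,1)
river: ρ → (1,15,-9)
river: ρ → (-9,3,7)
ρ-cycle length = 8 (tail of 1 descent step not counted)

8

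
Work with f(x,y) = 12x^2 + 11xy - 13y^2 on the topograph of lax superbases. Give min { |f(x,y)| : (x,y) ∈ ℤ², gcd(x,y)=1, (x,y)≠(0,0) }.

river: ρ → (-13,15,10)
river: ρ → (10,25,-3)
river: ρ → (-3,23,18)
river: ρ → (18,13,-8)
river: ρ → (-8,19,12)
river: ρ → (12,5,-15)
river: ρ → (-15,25,2)
river: ρ → (2,27,-2)
river: ρ → (-2,25,15)
river: ρ → (15,5,-12)
river: ρ → (-12,19,8)
river: ρ → (8,13,-18)
river: ρ → (-18,23,3)
river: ρ → (3,25,-10)
river: ρ → (-10,15,13)
river: ρ → (13,11,-12)
river: ρ → (-12,13,12)
river: ρ → (12,11,-13)
closes: descent 0, river 18
min |a| on river = 2

2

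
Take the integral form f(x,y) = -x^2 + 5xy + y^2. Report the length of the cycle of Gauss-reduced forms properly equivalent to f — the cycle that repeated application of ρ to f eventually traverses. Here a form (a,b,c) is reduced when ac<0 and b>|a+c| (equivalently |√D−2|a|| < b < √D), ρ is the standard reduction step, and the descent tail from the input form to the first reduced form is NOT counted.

D = 29, ⌊√D⌋ = 5
river: ρ → (1,5,-1)
river: ρ → (-1,5,1)
ρ-cycle length = 2 (tail of 0 descent steps not counted)

2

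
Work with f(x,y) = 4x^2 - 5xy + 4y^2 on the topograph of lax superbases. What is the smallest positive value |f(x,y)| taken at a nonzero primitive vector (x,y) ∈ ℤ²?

translate: b→3 (≡-5 mod 8), so (4,-5,4)→(4,3,3)
flip: (4,3,3)→(3,-3,4)
translate: b→3 (≡-3 mod 6), so (3,-3,4)→(3,3,4)
reduced (well bottom): (3,3,4) with a≤c, −a<b≤a
well minimum = a = 3

3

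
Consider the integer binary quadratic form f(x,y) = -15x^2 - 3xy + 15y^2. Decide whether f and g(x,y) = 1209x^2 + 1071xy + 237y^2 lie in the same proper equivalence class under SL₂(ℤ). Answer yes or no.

D₁ = 909, D₂ = 909
river cycle of f (length 6): (15, 3, -15), (-15, 27, 3), (3, 27, -15), (-15, 3, 15), (15, 27, -3), (-3, 27, 15)
river cycle of g (length 6): (15, 3, -15), (-15, 27, 3), (3, 27, -15), (-15, 3, 15), (15, 27, -3), (-3, 27, 15)
cycles coincide ⇒ equivalent

yes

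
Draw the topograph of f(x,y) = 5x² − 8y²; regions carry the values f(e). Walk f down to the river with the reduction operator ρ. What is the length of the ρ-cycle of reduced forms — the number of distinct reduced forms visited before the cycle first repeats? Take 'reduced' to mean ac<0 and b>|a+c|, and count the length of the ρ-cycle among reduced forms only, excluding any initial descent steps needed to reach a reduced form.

D = 160, ⌊√D⌋ = 12
descent: ρ → (-8,0,5)
descent: ρ → (5,10,-3)  [lands on river]
river: ρ → (-3,8,8)
river: ρ → (8,8,-3)
river: ρ → (-3,10,5)
ρ-cycle length = 4 (tail of 2 descent steps not counted)

4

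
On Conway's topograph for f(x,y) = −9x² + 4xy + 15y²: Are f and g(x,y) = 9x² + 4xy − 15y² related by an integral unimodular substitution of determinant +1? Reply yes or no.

D₁ = 556, D₂ = 556
river cycle of f (length 18): (-9, 22, 2), (2, 22, -9), (-9, 14, 10), (10, 6, -13), (-13, 20, 3), (3, 22, -6), (-6, 14, 15), (15, 16, -5), (-5, 14, 18), (18, 22, -1), … (8 more)
river cycle of g (length 18): (9, 22, -2), (-2, 22, 9), (9, 14, -10), (-10, 6, 13), (13, 20, -3), (-3, 22, 6), (6, 14, -15), (-15, 16, 5), (5, 14, -18), (-18, 22, 1), … (8 more)
cycles differ ⇒ inequivalent

no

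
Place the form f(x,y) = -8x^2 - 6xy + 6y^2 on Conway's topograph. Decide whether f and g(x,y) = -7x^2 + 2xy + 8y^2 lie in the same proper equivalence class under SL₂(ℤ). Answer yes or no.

D₁ = 228, D₂ = 228
river cycle of f (length 6): (6, 6, -8), (-8, 10, 4), (4, 14, -2), (-2, 14, 4), (4, 10, -8), (-8, 6, 6)
river cycle of g (length 6): (8, 14, -1), (-1, 14, 8), (8, 2, -7), (-7, 12, 3), (3, 12, -7), (-7, 2, 8)
cycles differ ⇒ inequivalent

no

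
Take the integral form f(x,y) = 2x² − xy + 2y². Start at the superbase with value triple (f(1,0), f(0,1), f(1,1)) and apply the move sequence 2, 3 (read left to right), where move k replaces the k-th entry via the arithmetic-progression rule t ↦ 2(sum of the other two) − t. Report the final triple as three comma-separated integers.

start (2,2,3) = (f(1,0),f(0,1),f(1,1))
replace slot 2: 2·(2+3) − 2 = 8 → (2,8,3)
replace slot 3: 2·(2+8) − 3 = 17 → (2,8,17)

2,8,17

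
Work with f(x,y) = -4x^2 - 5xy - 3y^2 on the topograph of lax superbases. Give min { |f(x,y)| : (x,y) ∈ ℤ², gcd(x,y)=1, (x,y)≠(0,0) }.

translate: b→-3 (≡5 mod 8), so (4,5,3)→(4,-3,2)
flip: (4,-3,2)→(2,3,4)
translate: b→-1 (≡3 mod 4), so (2,3,4)→(2,-1,3)
reduced (well bottom): (2,-1,3) with a≤c, −a<b≤a
well minimum |f| = |-2| = 2 (negative-definite)

2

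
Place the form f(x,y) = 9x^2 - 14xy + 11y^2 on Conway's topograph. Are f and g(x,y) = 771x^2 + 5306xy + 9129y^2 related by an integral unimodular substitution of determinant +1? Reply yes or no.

D₁ = -200, D₂ = -200
f: translate: b→4 (≡-14 mod 18), so (9,-14,11)→(9,4,6)
f: flip: (9,4,6)→(6,-4,9)
f: reduced (well bottom): (6,-4,9) with a≤c, −a<b≤a
g: translate: b→680 (≡5306 mod 1542), so (771,5306,9129)→(771,680,150)
g: flip: (771,680,150)→(150,-680,771)
g: translate: b→-80 (≡-680 mod 300), so (150,-680,771)→(150,-80,11)
g: flip: (150,-80,11)→(11,80,150)
g: translate: b→-8 (≡80 mod 22), so (11,80,150)→(11,-8,6)
g: flip: (11,-8,6)→(6,8,11)
g: translate: b→-4 (≡8 mod 12), so (6,8,11)→(6,-4,9)
g: reduced (well bottom): (6,-4,9) with a≤c, −a<b≤a
reduced forms (6, -4, 9) vs (6, -4, 9) ⇒ equivalent

yes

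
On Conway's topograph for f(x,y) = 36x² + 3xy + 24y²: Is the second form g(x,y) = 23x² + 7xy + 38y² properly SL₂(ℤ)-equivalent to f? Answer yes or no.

D₁ = -3447, D₂ = -3447
f: flip: (36,3,24)→(24,-3,36)
f: reduced (well bottom): (24,-3,36) with a≤c, −a<b≤a
g: reduced (well bottom): (23,7,38) with a≤c, −a<b≤a
reduced forms (24, -3, 36) vs (23, 7, 38) ⇒ inequivalent

no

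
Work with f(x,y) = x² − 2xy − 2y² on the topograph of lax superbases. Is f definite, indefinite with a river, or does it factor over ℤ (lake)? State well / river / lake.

D = b²−4ac = (-2)² − 4·1·(-2) = 12
D > 0 non-square ⇒ indefinite ⇒ periodic river

river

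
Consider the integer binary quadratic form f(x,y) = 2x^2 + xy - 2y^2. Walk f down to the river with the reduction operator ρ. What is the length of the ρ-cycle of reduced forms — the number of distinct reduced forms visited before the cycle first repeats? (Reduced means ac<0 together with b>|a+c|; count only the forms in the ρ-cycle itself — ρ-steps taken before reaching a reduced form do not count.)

D = 17, ⌊√D⌋ = 4
river: ρ → (-2,3,1)
river: ρ → (1,3,-2)
river: ρ → (-2,1,2)
river: ρ → (2,3,-1)
river: ρ → (-1,3,2)
river: ρ → (2,1,-2)
ρ-cycle length = 6 (tail of 0 descent steps not counted)

6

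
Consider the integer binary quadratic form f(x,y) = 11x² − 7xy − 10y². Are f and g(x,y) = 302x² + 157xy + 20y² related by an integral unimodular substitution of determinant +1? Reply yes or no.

D₁ = 489, D₂ = 489
river cycle of f (length 22): (-10, 7, 11), (11, 15, -6), (-6, 21, 2), (2, 19, -16), (-16, 13, 5), (5, 17, -10), (-10, 3, 12), (12, 21, -1), (-1, 21, 12), (12, 3, -10), … (12 more)
river cycle of g (length 22): (-6, 21, 2), (2, 19, -16), (-16, 13, 5), (5, 17, -10), (-10, 3, 12), (12, 21, -1), (-1, 21, 12), (12, 3, -10), (-10, 17, 5), (5, 13, -16), … (12 more)
cycles coincide ⇒ equivalent

yes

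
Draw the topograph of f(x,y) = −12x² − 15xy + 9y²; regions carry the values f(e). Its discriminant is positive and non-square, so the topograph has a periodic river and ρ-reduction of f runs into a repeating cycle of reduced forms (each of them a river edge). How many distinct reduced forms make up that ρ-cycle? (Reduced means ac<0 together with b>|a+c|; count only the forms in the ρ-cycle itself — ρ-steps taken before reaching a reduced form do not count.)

D = 657, ⌊√D⌋ = 25
descent: ρ → (9,15,-12)  [lands on river]
river: ρ → (-12,9,12)
river: ρ → (12,15,-9)
river: ρ → (-9,21,6)
river: ρ → (6,15,-18)
river: ρ → (-18,21,3)
river: ρ → (3,21,-18)
river: ρ → (-18,15,6)
river: ρ → (6,21,-9)
river: ρ → (-9,15,12)
river: ρ → (12,9,-12)
river: ρ → (-12,15,9)
river: ρ → (9,21,-6)
river: ρ → (-6,15,18)
river: ρ → (18,21,-3)
river: ρ → (-3,21,18)
river: ρ → (18,15,-6)
river: ρ → (-6,21,9)
ρ-cycle length = 18 (tail of 1 descent step not counted)

18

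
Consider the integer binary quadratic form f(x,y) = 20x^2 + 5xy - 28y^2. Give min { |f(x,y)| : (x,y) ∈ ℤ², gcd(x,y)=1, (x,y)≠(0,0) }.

descent: ρ → (-28,-5,20)
descent: ρ → (20,45,-3)  [lands on river]
river: ρ → (-3,45,20)
river: ρ → (20,35,-13)
river: ρ → (-13,43,8)
river: ρ → (8,37,-28)
river: ρ → (-28,19,17)
river: ρ → (17,15,-30)
river: ρ → (-30,45,2)
river: ρ → (2,47,-7)
river: ρ → (-7,37,32)
river: ρ → (32,27,-12)
river: ρ → (-12,45,5)
river: ρ → (5,45,-12)
river: ρ → (-12,27,32)
river: ρ → (32,37,-7)
river: ρ → (-7,47,2)
river: ρ → (2,45,-30)
river: ρ → (-30,15,17)
river: ρ → (17,19,-28)
river: ρ → (-28,37,8)
river: ρ → (8,43,-13)
river: ρ → (-13,35,20)
closes: descent 2, river 22
min |a| on river = 2

2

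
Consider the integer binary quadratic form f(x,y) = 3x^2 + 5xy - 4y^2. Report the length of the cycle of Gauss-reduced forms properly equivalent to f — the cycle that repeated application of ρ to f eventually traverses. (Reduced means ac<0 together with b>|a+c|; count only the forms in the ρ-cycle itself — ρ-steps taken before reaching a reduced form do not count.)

D = 73, ⌊√D⌋ = 8
river: ρ → (-4,3,4)
river: ρ → (4,5,-3)
river: ρ → (-3,7,2)
river: ρ → (2,5,-6)
river: ρ → (-6,7,1)
river: ρ → (1,7,-6)
river: ρ → (-6,5,2)
river: ρ → (2,7,-3)
river: ρ → (-3,5,4)
river: ρ → (4,3,-4)
river: ρ → (-4,5,3)
river: ρ → (3,7,-2)
river: ρ → (-2,5,6)
river: ρ → (6,7,-1)
river: ρ → (-1,7,6)
river: ρ → (6,5,-2)
river: ρ → (-2,7,3)
river: ρ → (3,5,-4)
ρ-cycle length = 18 (tail of 0 descent steps not counted)

18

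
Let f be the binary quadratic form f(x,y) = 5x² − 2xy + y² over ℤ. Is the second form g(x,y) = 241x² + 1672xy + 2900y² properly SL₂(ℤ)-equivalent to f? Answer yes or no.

D₁ = -16, D₂ = -16
f: flip: (5,-2,1)→(1,2,5)
f: translate: b→0 (≡2 mod 2), so (1,2,5)→(1,0,4)
f: reduced (well bottom): (1,0,4) with a≤c, −a<b≤a
g: translate: b→226 (≡1672 mod 482), so (241,1672,2900)→(241,226,53)
g: flip: (241,226,53)→(53,-226,241)
g: translate: b→-14 (≡-226 mod 106), so (53,-226,241)→(53,-14,1)
g: flip: (53,-14,1)→(1,14,53)
g: translate: b→0 (≡14 mod 2), so (1,14,53)→(1,0,4)
g: reduced (well bottom): (1,0,4) with a≤c, −a<b≤a
reduced forms (1, 0, 4) vs (1, 0, 4) ⇒ equivalent

yes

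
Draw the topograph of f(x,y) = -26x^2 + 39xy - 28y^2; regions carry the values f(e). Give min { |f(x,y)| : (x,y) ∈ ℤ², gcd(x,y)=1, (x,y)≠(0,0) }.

translate: b→13 (≡-39 mod 52), so (26,-39,28)→(26,13,15)
flip: (26,13,15)→(15,-13,26)
reduced (well bottom): (15,-13,26) with a≤c, −a<b≤a
well minimum |f| = |-15| = 15 (negative-definite)

15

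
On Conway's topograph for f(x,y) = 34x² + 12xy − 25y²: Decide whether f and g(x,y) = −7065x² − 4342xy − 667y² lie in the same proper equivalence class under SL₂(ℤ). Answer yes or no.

D₁ = 3544, D₂ = 3544
river cycle of f (length 54): (-25, 38, 21), (21, 46, -17), (-17, 56, 6), (6, 52, -35), (-35, 18, 23), (23, 28, -30), (-30, 32, 21), (21, 52, -10), (-10, 48, 31), (31, 14, -27), … (44 more)
river cycle of g (length 54): (21, 46, -17), (-17, 56, 6), (6, 52, -35), (-35, 18, 23), (23, 28, -30), (-30, 32, 21), (21, 52, -10), (-10, 48, 31), (31, 14, -27), (-27, 40, 18), … (44 more)
cycles coincide ⇒ equivalent

yes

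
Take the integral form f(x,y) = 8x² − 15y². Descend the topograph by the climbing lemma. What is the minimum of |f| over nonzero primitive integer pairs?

descent: ρ → (-15,0,8)
descent: ρ → (8,16,-7)  [lands on river]
river: ρ → (-7,12,12)
river: ρ → (12,12,-7)
river: ρ → (-7,16,8)
closes: descent 2, river 4
min |a| on river = 7

7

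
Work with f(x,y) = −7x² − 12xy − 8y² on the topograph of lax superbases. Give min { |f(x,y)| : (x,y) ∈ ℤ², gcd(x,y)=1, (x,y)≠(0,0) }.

translate: b→-2 (≡12 mod 14), so (7,12,8)→(7,-2,3)
flip: (7,-2,3)→(3,2,7)
reduced (well bottom): (3,2,7) with a≤c, −a<b≤a
well minimum |f| = |-3| = 3 (negative-definite)

3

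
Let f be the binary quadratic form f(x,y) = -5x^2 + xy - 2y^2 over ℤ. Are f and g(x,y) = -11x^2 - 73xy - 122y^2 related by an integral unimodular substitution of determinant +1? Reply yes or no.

D₁ = -39, D₂ = -39
f is negative-definite; reduce −f:
−f: flip: (5,-1,2)→(2,1,5)
−f: reduced (well bottom): (2,1,5) with a≤c, −a<b≤a
flip sign back: reduced form of f is (-2,-1,-5)
g is negative-definite; reduce −g:
−g: translate: b→7 (≡73 mod 22), so (11,73,122)→(11,7,2)
−g: flip: (11,7,2)→(2,-7,11)
−g: translate: b→1 (≡-7 mod 4), so (2,-7,11)→(2,1,5)
−g: reduced (well bottom): (2,1,5) with a≤c, −a<b≤a
flip sign back: reduced form of g is (-2,-1,-5)
reduced forms (-2, -1, -5) vs (-2, -1, -5) ⇒ equivalent

yes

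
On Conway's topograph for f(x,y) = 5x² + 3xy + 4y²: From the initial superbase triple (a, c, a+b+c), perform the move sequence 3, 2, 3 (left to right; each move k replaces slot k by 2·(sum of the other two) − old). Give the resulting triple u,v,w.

start (5,4,12) = (f(1,0),f(0,1),f(1,1))
replace slot 3: 2·(5+4) − 12 = 6 → (5,4,6)
replace slot 2: 2·(5+6) − 4 = 18 → (5,18,6)
replace slot 3: 2·(5+18) − 6 = 40 → (5,18,40)

5,18,40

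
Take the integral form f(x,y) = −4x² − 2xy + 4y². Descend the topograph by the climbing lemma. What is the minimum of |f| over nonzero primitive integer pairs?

descent: ρ → (4,2,-4)  [lands on river]
river: ρ → (-4,6,2)
river: ρ → (2,6,-4)
river: ρ → (-4,2,4)
river: ρ → (4,6,-2)
river: ρ → (-2,6,4)
closes: descent 1, river 6
min |a| on river = 2

2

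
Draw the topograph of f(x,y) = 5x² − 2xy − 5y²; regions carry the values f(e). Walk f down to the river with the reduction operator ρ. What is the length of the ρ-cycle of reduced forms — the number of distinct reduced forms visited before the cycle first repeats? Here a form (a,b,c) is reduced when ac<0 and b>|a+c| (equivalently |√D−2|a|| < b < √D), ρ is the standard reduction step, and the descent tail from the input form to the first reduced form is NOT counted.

D = 104, ⌊√D⌋ = 10
descent: ρ → (-5,2,5)  [lands on river]
river: ρ → (5,8,-2)
river: ρ → (-2,8,5)
river: ρ → (5,2,-5)
river: ρ → (-5,8,2)
river: ρ → (2,8,-5)
ρ-cycle length = 6 (tail of 1 descent step not counted)

6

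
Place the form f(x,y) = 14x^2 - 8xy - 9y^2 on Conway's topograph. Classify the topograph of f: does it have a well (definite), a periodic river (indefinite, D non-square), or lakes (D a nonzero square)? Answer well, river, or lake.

D = b²−4ac = (-8)² − 4·14·(-9) = 568
D > 0 non-square ⇒ indefinite ⇒ periodic river

river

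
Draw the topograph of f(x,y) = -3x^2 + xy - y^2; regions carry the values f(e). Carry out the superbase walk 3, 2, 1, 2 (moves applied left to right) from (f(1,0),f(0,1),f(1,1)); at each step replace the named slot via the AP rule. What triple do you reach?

start (-3,-1,-3) = (f(1,0),f(0,1),f(1,1))
replace slot 3: 2·((-3)+(-1)) − (-3) = -5 → (-3,-1,-5)
replace slot 2: 2·((-3)+(-5)) − (-1) = -15 → (-3,-15,-5)
replace slot 1: 2·((-15)+(-5)) − (-3) = -37 → (-37,-15,-5)
replace slot 2: 2·((-37)+(-5)) − (-15) = -69 → (-37,-69,-5)

-37,-69,-5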